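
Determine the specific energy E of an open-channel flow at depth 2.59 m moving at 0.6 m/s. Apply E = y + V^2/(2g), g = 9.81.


Specific energy E = y + V^2/(2g).
Velocity head = V^2/(2g) = 0.6^2 / (2*9.81) = 0.36 / 19.62 = 0.0183 m.
E = 2.59 + 0.0183 = 2.6083 m.

2.6083


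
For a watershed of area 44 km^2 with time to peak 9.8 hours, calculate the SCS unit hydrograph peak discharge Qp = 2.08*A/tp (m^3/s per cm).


SCS formula: Qp = 2.08 * A / tp.
Qp = 2.08 * 44 / 9.8
   = 91.52 / 9.8
   = 9.34 m^3/s per cm.

9.34


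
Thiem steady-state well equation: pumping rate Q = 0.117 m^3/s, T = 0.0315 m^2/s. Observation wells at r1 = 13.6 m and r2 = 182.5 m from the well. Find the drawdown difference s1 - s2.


Thiem equation: s1 - s2 = Q/(2*pi*T) * ln(r2/r1).
ln(r2/r1) = ln(182.5/13.6) = 2.5967.
Q/(2*pi*T) = 0.117 / (2*pi*0.0315) = 0.117 / 0.1979 = 0.5911.
s1 - s2 = 0.5911 * 2.5967 = 1.535 m.

1.535


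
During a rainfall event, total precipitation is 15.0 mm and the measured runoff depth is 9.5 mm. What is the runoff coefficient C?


The runoff coefficient C = runoff depth / rainfall depth.
C = 9.5 / 15.0
  = 0.6333.

0.6333


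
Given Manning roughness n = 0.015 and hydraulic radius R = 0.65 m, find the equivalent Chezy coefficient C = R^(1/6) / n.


The Chezy coefficient relates to Manning's n through C = R^(1/6) / n.
R^(1/6) = 0.65^(1/6) = 0.93072.
C = 0.93072 / 0.015 = 62.05 m^(1/2)/s.

62.05


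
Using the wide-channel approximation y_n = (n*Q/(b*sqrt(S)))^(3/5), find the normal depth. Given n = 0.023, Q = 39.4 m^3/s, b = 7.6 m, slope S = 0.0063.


We use the wide-channel approximation y_n = (n*Q/(b*sqrt(S)))^(3/5).
sqrt(S) = sqrt(0.0063) = 0.079373.
Numerator: n*Q = 0.023 * 39.4 = 0.9062.
Denominator: b*sqrt(S) = 7.6 * 0.079373 = 0.603235.
arg = 1.5022.
y_n = 1.5022^(3/5) = 1.2766 m.

1.2766


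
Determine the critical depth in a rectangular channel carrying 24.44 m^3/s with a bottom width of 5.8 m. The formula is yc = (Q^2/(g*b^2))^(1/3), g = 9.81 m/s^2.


Using yc = (Q^2 / (g * b^2))^(1/3):
Q^2 = 24.44^2 = 597.31.
g * b^2 = 9.81 * 5.8^2 = 9.81 * 33.64 = 330.01.
Q^2 / (g*b^2) = 597.31 / 330.01 = 1.81.
yc = 1.81^(1/3) = 1.2187 m.

1.2187


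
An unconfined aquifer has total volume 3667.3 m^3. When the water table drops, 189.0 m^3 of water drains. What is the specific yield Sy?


Specific yield Sy = Volume drained / Total volume.
Sy = 189.0 / 3667.3
   = 0.0515.

0.0515


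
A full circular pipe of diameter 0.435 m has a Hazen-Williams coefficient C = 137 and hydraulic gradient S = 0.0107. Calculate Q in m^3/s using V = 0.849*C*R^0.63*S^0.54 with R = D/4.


For a full circular pipe, R = D/4 = 0.435/4 = 0.1087 m.
V = 0.849 * 137 * 0.1087^0.63 * 0.0107^0.54
  = 0.849 * 137 * 0.247144 * 0.086271
  = 2.48 m/s.
Pipe area A = pi*D^2/4 = pi*0.435^2/4 = 0.1486 m^2.
Q = A * V = 0.1486 * 2.48 = 0.3686 m^3/s.

0.3686


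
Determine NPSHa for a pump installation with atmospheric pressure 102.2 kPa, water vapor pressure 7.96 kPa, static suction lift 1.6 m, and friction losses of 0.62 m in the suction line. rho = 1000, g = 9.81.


NPSHa = p_atm/(rho*g) - z_s - hf_s - p_vap/(rho*g).
p_atm/(rho*g) = 102.2*1000 / (1000*9.81) = 10.418 m.
p_vap/(rho*g) = 7.96*1000 / (1000*9.81) = 0.811 m.
NPSHa = 10.418 - 1.6 - 0.62 - 0.811
      = 7.39 m.

7.39


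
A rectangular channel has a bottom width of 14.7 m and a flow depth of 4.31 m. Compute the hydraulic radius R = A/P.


For a rectangular section:
Flow area A = b * y = 14.7 * 4.31 = 63.36 m^2.
Wetted perimeter P = b + 2y = 14.7 + 2*4.31 = 23.32 m.
Hydraulic radius R = A/P = 63.36 / 23.32 = 2.7169 m.

2.7169


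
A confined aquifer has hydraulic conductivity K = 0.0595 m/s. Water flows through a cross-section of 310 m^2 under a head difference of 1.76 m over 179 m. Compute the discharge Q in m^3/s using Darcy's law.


Darcy's law: Q = K * A * i, where i = dh/L.
Hydraulic gradient i = 1.76 / 179 = 0.009832.
Q = 0.0595 * 310 * 0.009832
  = 0.1814 m^3/s.

0.1814


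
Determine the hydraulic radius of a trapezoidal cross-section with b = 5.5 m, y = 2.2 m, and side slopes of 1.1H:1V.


For a trapezoidal section with side slope z:
A = (b + z*y)*y = (5.5 + 1.1*2.2)*2.2 = 17.424 m^2.
P = b + 2*y*sqrt(1 + z^2) = 5.5 + 2*2.2*sqrt(1 + 1.1^2) = 12.041 m.
R = A/P = 17.424 / 12.041 = 1.447 m.

1.447


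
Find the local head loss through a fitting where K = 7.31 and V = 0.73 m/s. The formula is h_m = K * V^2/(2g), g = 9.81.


Minor loss formula: h_m = K * V^2/(2g).
V^2 = 0.73^2 = 0.5329.
V^2/(2g) = 0.5329 / 19.62 = 0.0272 m.
h_m = 7.31 * 0.0272 = 0.1985 m.

0.1985


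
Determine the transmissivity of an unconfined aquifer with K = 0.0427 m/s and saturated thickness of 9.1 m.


Transmissivity is defined as T = K * h.
T = 0.0427 * 9.1
  = 0.3886 m^2/s.

0.3886


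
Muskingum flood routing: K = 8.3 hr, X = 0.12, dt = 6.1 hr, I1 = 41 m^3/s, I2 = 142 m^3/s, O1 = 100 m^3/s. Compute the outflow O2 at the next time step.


Muskingum coefficients:
denom = 2*K*(1-X) + dt = 2*8.3*(1-0.12) + 6.1 = 20.708.
C0 = (dt - 2*K*X)/denom = (6.1 - 2*8.3*0.12)/20.708 = 0.1984.
C1 = (dt + 2*K*X)/denom = (6.1 + 2*8.3*0.12)/20.708 = 0.3908.
C2 = (2*K*(1-X) - dt)/denom = 0.4109.
O2 = C0*I2 + C1*I1 + C2*O1
   = 0.1984*142 + 0.3908*41 + 0.4109*100
   = 85.28 m^3/s.

85.28


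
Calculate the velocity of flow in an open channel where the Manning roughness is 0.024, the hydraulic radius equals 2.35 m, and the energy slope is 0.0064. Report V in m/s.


Manning's equation gives V = (1/n) * R^(2/3) * S^(1/2).
First, compute R^(2/3) = 2.35^(2/3) = 1.7676.
Next, S^(1/2) = 0.0064^(1/2) = 0.08.
Then 1/n = 1/0.024 = 41.67.
V = 41.67 * 1.7676 * 0.08 = 5.8919 m/s.

5.8919


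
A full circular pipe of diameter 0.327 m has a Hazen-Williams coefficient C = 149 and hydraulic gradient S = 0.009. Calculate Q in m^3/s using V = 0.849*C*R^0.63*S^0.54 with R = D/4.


For a full circular pipe, R = D/4 = 0.327/4 = 0.0818 m.
V = 0.849 * 149 * 0.0818^0.63 * 0.009^0.54
  = 0.849 * 149 * 0.206475 * 0.078576
  = 2.0524 m/s.
Pipe area A = pi*D^2/4 = pi*0.327^2/4 = 0.084 m^2.
Q = A * V = 0.084 * 2.0524 = 0.1724 m^3/s.

0.1724


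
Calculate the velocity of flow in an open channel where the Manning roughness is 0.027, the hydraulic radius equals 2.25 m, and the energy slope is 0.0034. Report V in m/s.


Manning's equation gives V = (1/n) * R^(2/3) * S^(1/2).
First, compute R^(2/3) = 2.25^(2/3) = 1.7171.
Next, S^(1/2) = 0.0034^(1/2) = 0.05831.
Then 1/n = 1/0.027 = 37.04.
V = 37.04 * 1.7171 * 0.05831 = 3.7082 m/s.

3.7082


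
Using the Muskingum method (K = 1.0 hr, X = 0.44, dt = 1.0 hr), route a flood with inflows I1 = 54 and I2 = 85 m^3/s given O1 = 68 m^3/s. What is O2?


Muskingum coefficients:
denom = 2*K*(1-X) + dt = 2*1.0*(1-0.44) + 1.0 = 2.12.
C0 = (dt - 2*K*X)/denom = (1.0 - 2*1.0*0.44)/2.12 = 0.0566.
C1 = (dt + 2*K*X)/denom = (1.0 + 2*1.0*0.44)/2.12 = 0.8868.
C2 = (2*K*(1-X) - dt)/denom = 0.0566.
O2 = C0*I2 + C1*I1 + C2*O1
   = 0.0566*85 + 0.8868*54 + 0.0566*68
   = 56.55 m^3/s.

56.55


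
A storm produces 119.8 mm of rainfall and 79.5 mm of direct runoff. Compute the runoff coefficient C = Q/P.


The runoff coefficient C = runoff depth / rainfall depth.
C = 79.5 / 119.8
  = 0.6636.

0.6636


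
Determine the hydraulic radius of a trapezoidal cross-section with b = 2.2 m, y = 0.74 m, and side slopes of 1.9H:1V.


For a trapezoidal section with side slope z:
A = (b + z*y)*y = (2.2 + 1.9*0.74)*0.74 = 2.668 m^2.
P = b + 2*y*sqrt(1 + z^2) = 2.2 + 2*0.74*sqrt(1 + 1.9^2) = 5.378 m.
R = A/P = 2.668 / 5.378 = 0.4962 m.

0.4962


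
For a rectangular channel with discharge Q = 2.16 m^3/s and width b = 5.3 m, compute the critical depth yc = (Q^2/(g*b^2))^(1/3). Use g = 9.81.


Using yc = (Q^2 / (g * b^2))^(1/3):
Q^2 = 2.16^2 = 4.67.
g * b^2 = 9.81 * 5.3^2 = 9.81 * 28.09 = 275.56.
Q^2 / (g*b^2) = 4.67 / 275.56 = 0.0169.
yc = 0.0169^(1/3) = 0.2568 m.

0.2568


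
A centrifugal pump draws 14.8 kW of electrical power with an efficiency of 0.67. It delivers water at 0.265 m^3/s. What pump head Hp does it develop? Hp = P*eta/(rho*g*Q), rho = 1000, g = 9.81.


Pump head formula: Hp = P * eta / (rho * g * Q).
Numerator: P * eta = 14.8 * 1000 * 0.67 = 9916.0 W.
Denominator: rho * g * Q = 1000 * 9.81 * 0.265 = 2599.65.
Hp = 9916.0 / 2599.65 = 3.81 m.

3.81


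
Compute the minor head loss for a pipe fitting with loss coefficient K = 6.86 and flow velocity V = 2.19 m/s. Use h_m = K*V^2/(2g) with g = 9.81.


Minor loss formula: h_m = K * V^2/(2g).
V^2 = 2.19^2 = 4.7961.
V^2/(2g) = 4.7961 / 19.62 = 0.2444 m.
h_m = 6.86 * 0.2444 = 1.6769 m.

1.6769


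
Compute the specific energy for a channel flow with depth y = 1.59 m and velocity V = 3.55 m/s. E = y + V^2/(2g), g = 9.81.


Specific energy E = y + V^2/(2g).
Velocity head = V^2/(2g) = 3.55^2 / (2*9.81) = 12.6025 / 19.62 = 0.6423 m.
E = 1.59 + 0.6423 = 2.2323 m.

2.2323


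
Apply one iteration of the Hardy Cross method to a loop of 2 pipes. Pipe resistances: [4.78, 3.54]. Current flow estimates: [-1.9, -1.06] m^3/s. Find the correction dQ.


Numerator terms (r*Q*|Q|): 4.78*-1.9*|-1.9| = -17.2558; 3.54*-1.06*|-1.06| = -3.9775.
Sum of numerator = -21.2333.
Denominator terms (r*|Q|): 4.78*|-1.9| = 9.082; 3.54*|-1.06| = 3.7524.
2 * sum of denominator = 2 * 12.8344 = 25.6688.
dQ = --21.2333 / 25.6688 = 0.8272 m^3/s.

0.8272


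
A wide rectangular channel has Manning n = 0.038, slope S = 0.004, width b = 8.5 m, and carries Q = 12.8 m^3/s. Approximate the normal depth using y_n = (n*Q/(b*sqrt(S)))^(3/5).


We use the wide-channel approximation y_n = (n*Q/(b*sqrt(S)))^(3/5).
sqrt(S) = sqrt(0.004) = 0.063246.
Numerator: n*Q = 0.038 * 12.8 = 0.4864.
Denominator: b*sqrt(S) = 8.5 * 0.063246 = 0.537591.
arg = 0.9048.
y_n = 0.9048^(3/5) = 0.9417 m.

0.9417


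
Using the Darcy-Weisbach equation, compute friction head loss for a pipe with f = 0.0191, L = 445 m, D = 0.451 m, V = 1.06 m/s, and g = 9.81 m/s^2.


Darcy-Weisbach equation: h_f = f * (L/D) * V^2/(2g).
f * L/D = 0.0191 * 445/0.451 = 18.8459.
V^2/(2g) = 1.06^2 / (2*9.81) = 1.1236 / 19.62 = 0.0573 m.
h_f = 18.8459 * 0.0573 = 1.079 m.

1.079


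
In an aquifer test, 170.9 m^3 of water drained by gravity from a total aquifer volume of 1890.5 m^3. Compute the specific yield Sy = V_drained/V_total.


Specific yield Sy = Volume drained / Total volume.
Sy = 170.9 / 1890.5
   = 0.0904.

0.0904


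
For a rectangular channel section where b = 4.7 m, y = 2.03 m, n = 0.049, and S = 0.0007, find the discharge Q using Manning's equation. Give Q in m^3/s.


For a rectangular channel, the cross-sectional area A = b * y = 4.7 * 2.03 = 9.54 m^2.
The wetted perimeter P = b + 2y = 4.7 + 2*2.03 = 8.76 m.
Hydraulic radius R = A/P = 9.54/8.76 = 1.0892 m.
Velocity V = (1/n)*R^(2/3)*S^(1/2) = (1/0.049)*1.0892^(2/3)*0.0007^(1/2) = 0.5716 m/s.
Discharge Q = A * V = 9.54 * 0.5716 = 5.453 m^3/s.

5.453


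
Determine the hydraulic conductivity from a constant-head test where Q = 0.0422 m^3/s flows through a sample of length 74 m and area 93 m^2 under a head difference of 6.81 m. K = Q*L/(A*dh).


From K = Q*L / (A*dh):
Numerator: Q*L = 0.0422 * 74 = 3.1228.
Denominator: A*dh = 93 * 6.81 = 633.33.
K = 3.1228 / 633.33 = 0.004931 m/s.

0.004931


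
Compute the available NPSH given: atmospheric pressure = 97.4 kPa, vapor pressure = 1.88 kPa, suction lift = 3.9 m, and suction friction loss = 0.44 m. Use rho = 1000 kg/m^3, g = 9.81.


NPSHa = p_atm/(rho*g) - z_s - hf_s - p_vap/(rho*g).
p_atm/(rho*g) = 97.4*1000 / (1000*9.81) = 9.929 m.
p_vap/(rho*g) = 1.88*1000 / (1000*9.81) = 0.192 m.
NPSHa = 9.929 - 3.9 - 0.44 - 0.192
      = 5.4 m.

5.4


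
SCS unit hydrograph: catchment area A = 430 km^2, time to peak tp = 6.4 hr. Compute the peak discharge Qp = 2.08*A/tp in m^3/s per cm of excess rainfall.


SCS formula: Qp = 2.08 * A / tp.
Qp = 2.08 * 430 / 6.4
   = 894.4 / 6.4
   = 139.75 m^3/s per cm.

139.75


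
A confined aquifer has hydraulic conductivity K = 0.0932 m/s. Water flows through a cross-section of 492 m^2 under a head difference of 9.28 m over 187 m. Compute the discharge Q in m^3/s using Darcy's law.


Darcy's law: Q = K * A * i, where i = dh/L.
Hydraulic gradient i = 9.28 / 187 = 0.049626.
Q = 0.0932 * 492 * 0.049626
  = 2.2756 m^3/s.

2.2756


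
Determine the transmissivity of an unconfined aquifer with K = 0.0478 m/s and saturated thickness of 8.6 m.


Transmissivity is defined as T = K * h.
T = 0.0478 * 8.6
  = 0.4111 m^2/s.

0.4111


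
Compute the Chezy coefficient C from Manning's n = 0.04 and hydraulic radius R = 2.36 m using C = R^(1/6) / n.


The Chezy coefficient relates to Manning's n through C = R^(1/6) / n.
R^(1/6) = 2.36^(1/6) = 1.153857.
C = 1.153857 / 0.04 = 28.85 m^(1/2)/s.

28.85


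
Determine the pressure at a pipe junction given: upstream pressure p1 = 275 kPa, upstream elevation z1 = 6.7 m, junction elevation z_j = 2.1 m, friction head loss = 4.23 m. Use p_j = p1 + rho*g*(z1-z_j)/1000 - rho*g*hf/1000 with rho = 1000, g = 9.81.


Junction pressure: p_j = p1 + rho*g*(z1 - z_j)/1000 - rho*g*hf/1000.
Elevation term = 1000*9.81*(6.7 - 2.1)/1000 = 45.126 kPa.
Friction term = 1000*9.81*4.23/1000 = 41.496 kPa.
p_j = 275 + 45.126 - 41.496 = 278.63 kPa.

278.63


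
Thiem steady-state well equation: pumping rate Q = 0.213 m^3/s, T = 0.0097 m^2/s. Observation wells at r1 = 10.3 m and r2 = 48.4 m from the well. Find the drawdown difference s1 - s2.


Thiem equation: s1 - s2 = Q/(2*pi*T) * ln(r2/r1).
ln(r2/r1) = ln(48.4/10.3) = 1.5474.
Q/(2*pi*T) = 0.213 / (2*pi*0.0097) = 0.213 / 0.0609 = 3.4948.
s1 - s2 = 3.4948 * 1.5474 = 5.4078 m.

5.4078


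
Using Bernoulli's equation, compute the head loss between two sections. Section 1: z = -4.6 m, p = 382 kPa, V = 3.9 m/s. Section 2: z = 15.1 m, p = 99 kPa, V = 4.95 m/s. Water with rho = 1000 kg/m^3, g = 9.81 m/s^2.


Total head at each section: H = z + p/(rho*g) + V^2/(2g).
H1 = -4.6 + 382*1000/(1000*9.81) + 3.9^2/(2*9.81)
   = -4.6 + 38.94 + 0.7752
   = 35.115 m.
H2 = 15.1 + 99*1000/(1000*9.81) + 4.95^2/(2*9.81)
   = 15.1 + 10.092 + 1.2489
   = 26.441 m.
h_L = H1 - H2 = 35.115 - 26.441 = 8.674 m.

8.674


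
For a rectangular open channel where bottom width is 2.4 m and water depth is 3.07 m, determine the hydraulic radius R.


For a rectangular section:
Flow area A = b * y = 2.4 * 3.07 = 7.37 m^2.
Wetted perimeter P = b + 2y = 2.4 + 2*3.07 = 8.54 m.
Hydraulic radius R = A/P = 7.37 / 8.54 = 0.8628 m.

0.8628


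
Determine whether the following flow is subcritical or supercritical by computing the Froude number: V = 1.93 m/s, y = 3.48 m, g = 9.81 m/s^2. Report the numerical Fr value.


The Froude number is defined as Fr = V / sqrt(g*y).
g*y = 9.81 * 3.48 = 34.1388.
sqrt(g*y) = sqrt(34.1388) = 5.8428.
Fr = 1.93 / 5.8428 = 0.3303.
Since Fr < 1, the flow is subcritical.

0.3303


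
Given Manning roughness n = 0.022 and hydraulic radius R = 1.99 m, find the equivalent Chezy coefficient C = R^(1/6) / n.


The Chezy coefficient relates to Manning's n through C = R^(1/6) / n.
R^(1/6) = 1.99^(1/6) = 1.121525.
C = 1.121525 / 0.022 = 50.98 m^(1/2)/s.

50.98


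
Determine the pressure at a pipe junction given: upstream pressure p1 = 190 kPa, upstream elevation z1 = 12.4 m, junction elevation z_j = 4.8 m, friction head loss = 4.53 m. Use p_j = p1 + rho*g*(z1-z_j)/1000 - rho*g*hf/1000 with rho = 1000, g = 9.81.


Junction pressure: p_j = p1 + rho*g*(z1 - z_j)/1000 - rho*g*hf/1000.
Elevation term = 1000*9.81*(12.4 - 4.8)/1000 = 74.556 kPa.
Friction term = 1000*9.81*4.53/1000 = 44.439 kPa.
p_j = 190 + 74.556 - 44.439 = 220.12 kPa.

220.12


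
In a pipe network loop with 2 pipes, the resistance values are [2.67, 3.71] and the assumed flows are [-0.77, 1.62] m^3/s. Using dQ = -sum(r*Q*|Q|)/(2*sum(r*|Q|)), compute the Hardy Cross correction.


Numerator terms (r*Q*|Q|): 2.67*-0.77*|-0.77| = -1.583; 3.71*1.62*|1.62| = 9.7365.
Sum of numerator = 8.1535.
Denominator terms (r*|Q|): 2.67*|-0.77| = 2.0559; 3.71*|1.62| = 6.0102.
2 * sum of denominator = 2 * 8.0661 = 16.1322.
dQ = -8.1535 / 16.1322 = -0.5054 m^3/s.

-0.5054


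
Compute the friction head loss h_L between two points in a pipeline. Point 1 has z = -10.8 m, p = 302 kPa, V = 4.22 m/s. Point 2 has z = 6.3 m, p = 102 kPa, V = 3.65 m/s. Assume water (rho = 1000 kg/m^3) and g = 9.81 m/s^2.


Total head at each section: H = z + p/(rho*g) + V^2/(2g).
H1 = -10.8 + 302*1000/(1000*9.81) + 4.22^2/(2*9.81)
   = -10.8 + 30.785 + 0.9077
   = 20.893 m.
H2 = 6.3 + 102*1000/(1000*9.81) + 3.65^2/(2*9.81)
   = 6.3 + 10.398 + 0.679
   = 17.377 m.
h_L = H1 - H2 = 20.893 - 17.377 = 3.516 m.

3.516


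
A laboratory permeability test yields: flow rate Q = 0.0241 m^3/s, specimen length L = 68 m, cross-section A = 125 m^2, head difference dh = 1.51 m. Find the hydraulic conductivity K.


From K = Q*L / (A*dh):
Numerator: Q*L = 0.0241 * 68 = 1.6388.
Denominator: A*dh = 125 * 1.51 = 188.75.
K = 1.6388 / 188.75 = 0.008682 m/s.

0.008682


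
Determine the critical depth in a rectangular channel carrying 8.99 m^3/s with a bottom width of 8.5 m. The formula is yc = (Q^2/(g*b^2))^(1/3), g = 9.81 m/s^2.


Using yc = (Q^2 / (g * b^2))^(1/3):
Q^2 = 8.99^2 = 80.82.
g * b^2 = 9.81 * 8.5^2 = 9.81 * 72.25 = 708.77.
Q^2 / (g*b^2) = 80.82 / 708.77 = 0.114.
yc = 0.114^(1/3) = 0.4849 m.

0.4849


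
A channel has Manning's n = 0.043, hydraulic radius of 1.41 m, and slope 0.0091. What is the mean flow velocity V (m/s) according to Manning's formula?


Manning's equation gives V = (1/n) * R^(2/3) * S^(1/2).
First, compute R^(2/3) = 1.41^(2/3) = 1.2574.
Next, S^(1/2) = 0.0091^(1/2) = 0.095394.
Then 1/n = 1/0.043 = 23.26.
V = 23.26 * 1.2574 * 0.095394 = 2.7895 m/s.

2.7895


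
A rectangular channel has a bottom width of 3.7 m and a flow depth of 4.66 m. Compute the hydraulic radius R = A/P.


For a rectangular section:
Flow area A = b * y = 3.7 * 4.66 = 17.24 m^2.
Wetted perimeter P = b + 2y = 3.7 + 2*4.66 = 13.02 m.
Hydraulic radius R = A/P = 17.24 / 13.02 = 1.3243 m.

1.3243


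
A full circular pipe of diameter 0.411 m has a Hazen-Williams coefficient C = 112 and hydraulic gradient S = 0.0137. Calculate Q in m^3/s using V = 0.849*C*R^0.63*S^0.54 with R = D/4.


For a full circular pipe, R = D/4 = 0.411/4 = 0.1027 m.
V = 0.849 * 112 * 0.1027^0.63 * 0.0137^0.54
  = 0.849 * 112 * 0.238464 * 0.098589
  = 2.2355 m/s.
Pipe area A = pi*D^2/4 = pi*0.411^2/4 = 0.1327 m^2.
Q = A * V = 0.1327 * 2.2355 = 0.2966 m^3/s.

0.2966


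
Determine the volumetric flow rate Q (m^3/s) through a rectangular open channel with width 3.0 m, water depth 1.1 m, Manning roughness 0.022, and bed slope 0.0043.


For a rectangular channel, the cross-sectional area A = b * y = 3.0 * 1.1 = 3.3 m^2.
The wetted perimeter P = b + 2y = 3.0 + 2*1.1 = 5.2 m.
Hydraulic radius R = A/P = 3.3/5.2 = 0.6346 m.
Velocity V = (1/n)*R^(2/3)*S^(1/2) = (1/0.022)*0.6346^(2/3)*0.0043^(1/2) = 2.2012 m/s.
Discharge Q = A * V = 3.3 * 2.2012 = 7.264 m^3/s.

7.264


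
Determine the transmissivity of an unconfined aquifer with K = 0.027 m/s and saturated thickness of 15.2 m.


Transmissivity is defined as T = K * h.
T = 0.027 * 15.2
  = 0.4104 m^2/s.

0.4104


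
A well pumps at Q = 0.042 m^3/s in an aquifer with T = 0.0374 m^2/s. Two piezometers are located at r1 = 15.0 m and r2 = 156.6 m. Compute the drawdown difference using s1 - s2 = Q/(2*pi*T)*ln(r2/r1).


Thiem equation: s1 - s2 = Q/(2*pi*T) * ln(r2/r1).
ln(r2/r1) = ln(156.6/15.0) = 2.3456.
Q/(2*pi*T) = 0.042 / (2*pi*0.0374) = 0.042 / 0.235 = 0.1787.
s1 - s2 = 0.1787 * 2.3456 = 0.4192 m.

0.4192


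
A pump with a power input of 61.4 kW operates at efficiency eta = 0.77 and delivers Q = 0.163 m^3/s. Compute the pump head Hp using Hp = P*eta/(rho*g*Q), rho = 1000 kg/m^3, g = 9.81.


Pump head formula: Hp = P * eta / (rho * g * Q).
Numerator: P * eta = 61.4 * 1000 * 0.77 = 47278.0 W.
Denominator: rho * g * Q = 1000 * 9.81 * 0.163 = 1599.03.
Hp = 47278.0 / 1599.03 = 29.57 m.

29.57


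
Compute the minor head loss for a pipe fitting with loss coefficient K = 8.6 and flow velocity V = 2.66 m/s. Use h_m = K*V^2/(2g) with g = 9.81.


Minor loss formula: h_m = K * V^2/(2g).
V^2 = 2.66^2 = 7.0756.
V^2/(2g) = 7.0756 / 19.62 = 0.3606 m.
h_m = 8.6 * 0.3606 = 3.1014 m.

3.1014


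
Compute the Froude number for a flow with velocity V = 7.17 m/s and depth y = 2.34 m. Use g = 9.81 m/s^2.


The Froude number is defined as Fr = V / sqrt(g*y).
g*y = 9.81 * 2.34 = 22.9554.
sqrt(g*y) = sqrt(22.9554) = 4.7912.
Fr = 7.17 / 4.7912 = 1.4965.

1.4965


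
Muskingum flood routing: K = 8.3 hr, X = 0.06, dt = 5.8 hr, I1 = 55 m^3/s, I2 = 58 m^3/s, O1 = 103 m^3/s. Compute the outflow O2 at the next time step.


Muskingum coefficients:
denom = 2*K*(1-X) + dt = 2*8.3*(1-0.06) + 5.8 = 21.404.
C0 = (dt - 2*K*X)/denom = (5.8 - 2*8.3*0.06)/21.404 = 0.2244.
C1 = (dt + 2*K*X)/denom = (5.8 + 2*8.3*0.06)/21.404 = 0.3175.
C2 = (2*K*(1-X) - dt)/denom = 0.458.
O2 = C0*I2 + C1*I1 + C2*O1
   = 0.2244*58 + 0.3175*55 + 0.458*103
   = 77.66 m^3/s.

77.66


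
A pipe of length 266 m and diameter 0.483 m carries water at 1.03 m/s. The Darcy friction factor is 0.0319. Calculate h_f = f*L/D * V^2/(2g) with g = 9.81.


Darcy-Weisbach equation: h_f = f * (L/D) * V^2/(2g).
f * L/D = 0.0319 * 266/0.483 = 17.5681.
V^2/(2g) = 1.03^2 / (2*9.81) = 1.0609 / 19.62 = 0.0541 m.
h_f = 17.5681 * 0.0541 = 0.95 m.

0.95


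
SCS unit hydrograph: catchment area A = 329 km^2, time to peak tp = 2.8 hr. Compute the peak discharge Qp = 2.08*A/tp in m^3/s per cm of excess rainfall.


SCS formula: Qp = 2.08 * A / tp.
Qp = 2.08 * 329 / 2.8
   = 684.32 / 2.8
   = 244.4 m^3/s per cm.

244.4


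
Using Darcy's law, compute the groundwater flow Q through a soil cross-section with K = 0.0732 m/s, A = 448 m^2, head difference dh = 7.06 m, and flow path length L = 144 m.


Darcy's law: Q = K * A * i, where i = dh/L.
Hydraulic gradient i = 7.06 / 144 = 0.049028.
Q = 0.0732 * 448 * 0.049028
  = 1.6078 m^3/s.

1.6078


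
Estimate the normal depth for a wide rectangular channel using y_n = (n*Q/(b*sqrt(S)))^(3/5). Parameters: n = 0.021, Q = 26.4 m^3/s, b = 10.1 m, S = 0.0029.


We use the wide-channel approximation y_n = (n*Q/(b*sqrt(S)))^(3/5).
sqrt(S) = sqrt(0.0029) = 0.053852.
Numerator: n*Q = 0.021 * 26.4 = 0.5544.
Denominator: b*sqrt(S) = 10.1 * 0.053852 = 0.543905.
arg = 1.0193.
y_n = 1.0193^(3/5) = 1.0115 m.

1.0115


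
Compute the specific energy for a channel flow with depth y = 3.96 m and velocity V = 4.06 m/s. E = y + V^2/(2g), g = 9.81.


Specific energy E = y + V^2/(2g).
Velocity head = V^2/(2g) = 4.06^2 / (2*9.81) = 16.4836 / 19.62 = 0.8401 m.
E = 3.96 + 0.8401 = 4.8001 m.

4.8001


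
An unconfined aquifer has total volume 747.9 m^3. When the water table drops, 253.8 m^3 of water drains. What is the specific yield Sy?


Specific yield Sy = Volume drained / Total volume.
Sy = 253.8 / 747.9
   = 0.3394.

0.3394


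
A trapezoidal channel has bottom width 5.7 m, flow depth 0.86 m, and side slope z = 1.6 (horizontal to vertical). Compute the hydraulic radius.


For a trapezoidal section with side slope z:
A = (b + z*y)*y = (5.7 + 1.6*0.86)*0.86 = 6.085 m^2.
P = b + 2*y*sqrt(1 + z^2) = 5.7 + 2*0.86*sqrt(1 + 1.6^2) = 8.945 m.
R = A/P = 6.085 / 8.945 = 0.6803 m.

0.6803


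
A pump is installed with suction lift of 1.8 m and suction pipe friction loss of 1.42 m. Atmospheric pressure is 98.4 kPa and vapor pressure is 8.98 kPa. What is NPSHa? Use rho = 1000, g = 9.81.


NPSHa = p_atm/(rho*g) - z_s - hf_s - p_vap/(rho*g).
p_atm/(rho*g) = 98.4*1000 / (1000*9.81) = 10.031 m.
p_vap/(rho*g) = 8.98*1000 / (1000*9.81) = 0.915 m.
NPSHa = 10.031 - 1.8 - 1.42 - 0.915
      = 5.9 m.

5.9


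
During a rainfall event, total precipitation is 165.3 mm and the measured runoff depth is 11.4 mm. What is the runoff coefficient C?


The runoff coefficient C = runoff depth / rainfall depth.
C = 11.4 / 165.3
  = 0.069.

0.069


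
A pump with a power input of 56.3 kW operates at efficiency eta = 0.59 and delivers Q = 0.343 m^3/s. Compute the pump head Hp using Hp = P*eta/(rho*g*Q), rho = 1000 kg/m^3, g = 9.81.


Pump head formula: Hp = P * eta / (rho * g * Q).
Numerator: P * eta = 56.3 * 1000 * 0.59 = 33217.0 W.
Denominator: rho * g * Q = 1000 * 9.81 * 0.343 = 3364.83.
Hp = 33217.0 / 3364.83 = 9.87 m.

9.87


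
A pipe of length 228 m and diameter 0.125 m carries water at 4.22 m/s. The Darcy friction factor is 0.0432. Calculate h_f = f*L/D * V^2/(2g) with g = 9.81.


Darcy-Weisbach equation: h_f = f * (L/D) * V^2/(2g).
f * L/D = 0.0432 * 228/0.125 = 78.7968.
V^2/(2g) = 4.22^2 / (2*9.81) = 17.8084 / 19.62 = 0.9077 m.
h_f = 78.7968 * 0.9077 = 71.521 m.

71.521


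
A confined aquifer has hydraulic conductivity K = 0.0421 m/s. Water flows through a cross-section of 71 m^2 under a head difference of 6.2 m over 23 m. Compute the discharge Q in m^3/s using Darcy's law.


Darcy's law: Q = K * A * i, where i = dh/L.
Hydraulic gradient i = 6.2 / 23 = 0.269565.
Q = 0.0421 * 71 * 0.269565
  = 0.8058 m^3/s.

0.8058


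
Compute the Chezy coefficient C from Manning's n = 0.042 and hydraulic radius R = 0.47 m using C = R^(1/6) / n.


The Chezy coefficient relates to Manning's n through C = R^(1/6) / n.
R^(1/6) = 0.47^(1/6) = 0.881758.
C = 0.881758 / 0.042 = 20.99 m^(1/2)/s.

20.99


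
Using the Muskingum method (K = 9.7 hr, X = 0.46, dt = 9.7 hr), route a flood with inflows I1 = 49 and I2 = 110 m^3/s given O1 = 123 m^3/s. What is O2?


Muskingum coefficients:
denom = 2*K*(1-X) + dt = 2*9.7*(1-0.46) + 9.7 = 20.176.
C0 = (dt - 2*K*X)/denom = (9.7 - 2*9.7*0.46)/20.176 = 0.0385.
C1 = (dt + 2*K*X)/denom = (9.7 + 2*9.7*0.46)/20.176 = 0.9231.
C2 = (2*K*(1-X) - dt)/denom = 0.0385.
O2 = C0*I2 + C1*I1 + C2*O1
   = 0.0385*110 + 0.9231*49 + 0.0385*123
   = 54.19 m^3/s.

54.19


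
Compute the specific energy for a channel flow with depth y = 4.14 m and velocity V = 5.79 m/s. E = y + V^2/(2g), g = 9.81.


Specific energy E = y + V^2/(2g).
Velocity head = V^2/(2g) = 5.79^2 / (2*9.81) = 33.5241 / 19.62 = 1.7087 m.
E = 4.14 + 1.7087 = 5.8487 m.

5.8487


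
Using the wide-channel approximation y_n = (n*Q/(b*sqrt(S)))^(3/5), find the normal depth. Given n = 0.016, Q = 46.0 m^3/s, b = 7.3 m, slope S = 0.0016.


We use the wide-channel approximation y_n = (n*Q/(b*sqrt(S)))^(3/5).
sqrt(S) = sqrt(0.0016) = 0.04.
Numerator: n*Q = 0.016 * 46.0 = 0.736.
Denominator: b*sqrt(S) = 7.3 * 0.04 = 0.292.
arg = 2.5205.
y_n = 2.5205^(3/5) = 1.7414 m.

1.7414


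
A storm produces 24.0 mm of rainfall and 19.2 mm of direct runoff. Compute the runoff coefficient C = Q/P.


The runoff coefficient C = runoff depth / rainfall depth.
C = 19.2 / 24.0
  = 0.8.

0.8


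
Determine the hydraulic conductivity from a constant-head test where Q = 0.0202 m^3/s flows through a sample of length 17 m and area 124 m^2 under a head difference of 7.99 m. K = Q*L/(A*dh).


From K = Q*L / (A*dh):
Numerator: Q*L = 0.0202 * 17 = 0.3434.
Denominator: A*dh = 124 * 7.99 = 990.76.
K = 0.3434 / 990.76 = 0.000347 m/s.

0.000347


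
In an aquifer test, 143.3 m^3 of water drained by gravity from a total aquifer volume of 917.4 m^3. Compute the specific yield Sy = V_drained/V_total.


Specific yield Sy = Volume drained / Total volume.
Sy = 143.3 / 917.4
   = 0.1562.

0.1562


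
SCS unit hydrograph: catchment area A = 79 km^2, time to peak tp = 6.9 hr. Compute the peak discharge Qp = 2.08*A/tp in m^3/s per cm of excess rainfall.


SCS formula: Qp = 2.08 * A / tp.
Qp = 2.08 * 79 / 6.9
   = 164.32 / 6.9
   = 23.81 m^3/s per cm.

23.81


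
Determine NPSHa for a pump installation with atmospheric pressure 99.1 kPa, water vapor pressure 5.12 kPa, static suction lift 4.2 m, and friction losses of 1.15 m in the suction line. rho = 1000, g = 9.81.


NPSHa = p_atm/(rho*g) - z_s - hf_s - p_vap/(rho*g).
p_atm/(rho*g) = 99.1*1000 / (1000*9.81) = 10.102 m.
p_vap/(rho*g) = 5.12*1000 / (1000*9.81) = 0.522 m.
NPSHa = 10.102 - 4.2 - 1.15 - 0.522
      = 4.23 m.

4.23


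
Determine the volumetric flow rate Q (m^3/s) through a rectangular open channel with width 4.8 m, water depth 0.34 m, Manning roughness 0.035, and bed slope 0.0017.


For a rectangular channel, the cross-sectional area A = b * y = 4.8 * 0.34 = 1.63 m^2.
The wetted perimeter P = b + 2y = 4.8 + 2*0.34 = 5.48 m.
Hydraulic radius R = A/P = 1.63/5.48 = 0.2978 m.
Velocity V = (1/n)*R^(2/3)*S^(1/2) = (1/0.035)*0.2978^(2/3)*0.0017^(1/2) = 0.5254 m/s.
Discharge Q = A * V = 1.63 * 0.5254 = 0.857 m^3/s.

0.857


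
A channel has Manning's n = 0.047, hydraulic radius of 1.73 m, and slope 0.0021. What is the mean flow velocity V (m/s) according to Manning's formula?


Manning's equation gives V = (1/n) * R^(2/3) * S^(1/2).
First, compute R^(2/3) = 1.73^(2/3) = 1.4411.
Next, S^(1/2) = 0.0021^(1/2) = 0.045826.
Then 1/n = 1/0.047 = 21.28.
V = 21.28 * 1.4411 * 0.045826 = 1.4051 m/s.

1.4051


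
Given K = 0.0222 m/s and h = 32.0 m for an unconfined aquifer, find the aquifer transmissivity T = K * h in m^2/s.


Transmissivity is defined as T = K * h.
T = 0.0222 * 32.0
  = 0.7104 m^2/s.

0.7104


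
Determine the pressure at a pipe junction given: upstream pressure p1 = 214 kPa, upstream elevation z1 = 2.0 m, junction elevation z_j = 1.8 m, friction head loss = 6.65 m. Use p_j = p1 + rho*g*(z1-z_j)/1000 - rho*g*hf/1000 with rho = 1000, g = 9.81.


Junction pressure: p_j = p1 + rho*g*(z1 - z_j)/1000 - rho*g*hf/1000.
Elevation term = 1000*9.81*(2.0 - 1.8)/1000 = 1.962 kPa.
Friction term = 1000*9.81*6.65/1000 = 65.237 kPa.
p_j = 214 + 1.962 - 65.237 = 150.73 kPa.

150.73


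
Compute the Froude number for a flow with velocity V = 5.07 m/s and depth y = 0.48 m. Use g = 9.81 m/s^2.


The Froude number is defined as Fr = V / sqrt(g*y).
g*y = 9.81 * 0.48 = 4.7088.
sqrt(g*y) = sqrt(4.7088) = 2.17.
Fr = 5.07 / 2.17 = 2.3364.

2.3364


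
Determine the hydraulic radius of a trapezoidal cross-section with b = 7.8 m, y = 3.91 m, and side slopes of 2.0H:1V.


For a trapezoidal section with side slope z:
A = (b + z*y)*y = (7.8 + 2.0*3.91)*3.91 = 61.074 m^2.
P = b + 2*y*sqrt(1 + z^2) = 7.8 + 2*3.91*sqrt(1 + 2.0^2) = 25.286 m.
R = A/P = 61.074 / 25.286 = 2.4153 m.

2.4153


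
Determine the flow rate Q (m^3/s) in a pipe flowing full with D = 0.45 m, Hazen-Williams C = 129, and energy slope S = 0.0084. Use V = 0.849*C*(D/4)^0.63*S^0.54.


For a full circular pipe, R = D/4 = 0.45/4 = 0.1125 m.
V = 0.849 * 129 * 0.1125^0.63 * 0.0084^0.54
  = 0.849 * 129 * 0.252479 * 0.075703
  = 2.0933 m/s.
Pipe area A = pi*D^2/4 = pi*0.45^2/4 = 0.159 m^2.
Q = A * V = 0.159 * 2.0933 = 0.3329 m^3/s.

0.3329


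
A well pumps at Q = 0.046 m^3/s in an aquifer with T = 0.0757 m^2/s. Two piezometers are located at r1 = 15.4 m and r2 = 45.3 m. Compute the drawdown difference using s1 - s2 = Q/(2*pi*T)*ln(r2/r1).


Thiem equation: s1 - s2 = Q/(2*pi*T) * ln(r2/r1).
ln(r2/r1) = ln(45.3/15.4) = 1.0789.
Q/(2*pi*T) = 0.046 / (2*pi*0.0757) = 0.046 / 0.4756 = 0.0967.
s1 - s2 = 0.0967 * 1.0789 = 0.1043 m.

0.1043


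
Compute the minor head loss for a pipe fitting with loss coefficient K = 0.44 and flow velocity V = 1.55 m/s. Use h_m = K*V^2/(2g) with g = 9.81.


Minor loss formula: h_m = K * V^2/(2g).
V^2 = 1.55^2 = 2.4025.
V^2/(2g) = 2.4025 / 19.62 = 0.1225 m.
h_m = 0.44 * 0.1225 = 0.0539 m.

0.0539


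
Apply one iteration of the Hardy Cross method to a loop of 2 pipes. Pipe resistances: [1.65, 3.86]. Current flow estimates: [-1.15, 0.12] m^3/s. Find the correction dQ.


Numerator terms (r*Q*|Q|): 1.65*-1.15*|-1.15| = -2.1821; 3.86*0.12*|0.12| = 0.0556.
Sum of numerator = -2.1265.
Denominator terms (r*|Q|): 1.65*|-1.15| = 1.8975; 3.86*|0.12| = 0.4632.
2 * sum of denominator = 2 * 2.3607 = 4.7214.
dQ = --2.1265 / 4.7214 = 0.4504 m^3/s.

0.4504


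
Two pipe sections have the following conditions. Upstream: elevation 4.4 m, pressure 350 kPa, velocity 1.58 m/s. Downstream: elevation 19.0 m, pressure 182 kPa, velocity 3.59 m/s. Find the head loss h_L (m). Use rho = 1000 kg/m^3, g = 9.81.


Total head at each section: H = z + p/(rho*g) + V^2/(2g).
H1 = 4.4 + 350*1000/(1000*9.81) + 1.58^2/(2*9.81)
   = 4.4 + 35.678 + 0.1272
   = 40.205 m.
H2 = 19.0 + 182*1000/(1000*9.81) + 3.59^2/(2*9.81)
   = 19.0 + 18.552 + 0.6569
   = 38.209 m.
h_L = H1 - H2 = 40.205 - 38.209 = 1.996 m.

1.996


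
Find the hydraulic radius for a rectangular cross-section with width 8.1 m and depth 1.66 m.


For a rectangular section:
Flow area A = b * y = 8.1 * 1.66 = 13.45 m^2.
Wetted perimeter P = b + 2y = 8.1 + 2*1.66 = 11.42 m.
Hydraulic radius R = A/P = 13.45 / 11.42 = 1.1774 m.

1.1774


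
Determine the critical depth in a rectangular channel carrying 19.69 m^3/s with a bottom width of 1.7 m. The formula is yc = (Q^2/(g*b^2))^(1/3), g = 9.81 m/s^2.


Using yc = (Q^2 / (g * b^2))^(1/3):
Q^2 = 19.69^2 = 387.7.
g * b^2 = 9.81 * 1.7^2 = 9.81 * 2.89 = 28.35.
Q^2 / (g*b^2) = 387.7 / 28.35 = 13.6755.
yc = 13.6755^(1/3) = 2.3913 m.

2.3913


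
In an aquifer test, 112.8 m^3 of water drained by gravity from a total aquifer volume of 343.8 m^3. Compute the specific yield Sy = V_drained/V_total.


Specific yield Sy = Volume drained / Total volume.
Sy = 112.8 / 343.8
   = 0.3281.

0.3281


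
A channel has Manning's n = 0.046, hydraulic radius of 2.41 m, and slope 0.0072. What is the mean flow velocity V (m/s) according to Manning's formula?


Manning's equation gives V = (1/n) * R^(2/3) * S^(1/2).
First, compute R^(2/3) = 2.41^(2/3) = 1.7975.
Next, S^(1/2) = 0.0072^(1/2) = 0.084853.
Then 1/n = 1/0.046 = 21.74.
V = 21.74 * 1.7975 * 0.084853 = 3.3158 m/s.

3.3158


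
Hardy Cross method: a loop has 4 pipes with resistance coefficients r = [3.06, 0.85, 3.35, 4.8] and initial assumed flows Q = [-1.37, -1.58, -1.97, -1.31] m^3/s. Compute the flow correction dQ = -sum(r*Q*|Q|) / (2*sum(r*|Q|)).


Numerator terms (r*Q*|Q|): 3.06*-1.37*|-1.37| = -5.7433; 0.85*-1.58*|-1.58| = -2.1219; 3.35*-1.97*|-1.97| = -13.001; 4.8*-1.31*|-1.31| = -8.2373.
Sum of numerator = -29.1035.
Denominator terms (r*|Q|): 3.06*|-1.37| = 4.1922; 0.85*|-1.58| = 1.343; 3.35*|-1.97| = 6.5995; 4.8*|-1.31| = 6.288.
2 * sum of denominator = 2 * 18.4227 = 36.8454.
dQ = --29.1035 / 36.8454 = 0.7899 m^3/s.

0.7899


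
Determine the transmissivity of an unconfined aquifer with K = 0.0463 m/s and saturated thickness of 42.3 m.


Transmissivity is defined as T = K * h.
T = 0.0463 * 42.3
  = 1.9585 m^2/s.

1.9585


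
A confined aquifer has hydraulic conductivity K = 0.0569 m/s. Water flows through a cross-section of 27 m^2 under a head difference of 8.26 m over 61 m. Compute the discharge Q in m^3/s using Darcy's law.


Darcy's law: Q = K * A * i, where i = dh/L.
Hydraulic gradient i = 8.26 / 61 = 0.13541.
Q = 0.0569 * 27 * 0.13541
  = 0.208 m^3/s.

0.208


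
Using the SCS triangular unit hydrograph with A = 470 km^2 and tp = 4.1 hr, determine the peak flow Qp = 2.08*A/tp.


SCS formula: Qp = 2.08 * A / tp.
Qp = 2.08 * 470 / 4.1
   = 977.6 / 4.1
   = 238.44 m^3/s per cm.

238.44


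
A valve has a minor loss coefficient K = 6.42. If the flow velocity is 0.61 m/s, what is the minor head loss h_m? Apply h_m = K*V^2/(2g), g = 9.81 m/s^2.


Minor loss formula: h_m = K * V^2/(2g).
V^2 = 0.61^2 = 0.3721.
V^2/(2g) = 0.3721 / 19.62 = 0.019 m.
h_m = 6.42 * 0.019 = 0.1218 m.

0.1218


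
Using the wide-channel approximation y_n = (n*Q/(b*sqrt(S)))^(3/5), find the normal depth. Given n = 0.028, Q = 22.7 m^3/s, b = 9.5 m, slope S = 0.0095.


We use the wide-channel approximation y_n = (n*Q/(b*sqrt(S)))^(3/5).
sqrt(S) = sqrt(0.0095) = 0.097468.
Numerator: n*Q = 0.028 * 22.7 = 0.6356.
Denominator: b*sqrt(S) = 9.5 * 0.097468 = 0.925946.
arg = 0.6864.
y_n = 0.6864^(3/5) = 0.7979 m.

0.7979


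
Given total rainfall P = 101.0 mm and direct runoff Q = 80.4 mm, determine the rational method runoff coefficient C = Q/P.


The runoff coefficient C = runoff depth / rainfall depth.
C = 80.4 / 101.0
  = 0.796.

0.796


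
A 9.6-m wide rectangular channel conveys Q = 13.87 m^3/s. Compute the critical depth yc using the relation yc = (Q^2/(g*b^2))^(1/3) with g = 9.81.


Using yc = (Q^2 / (g * b^2))^(1/3):
Q^2 = 13.87^2 = 192.38.
g * b^2 = 9.81 * 9.6^2 = 9.81 * 92.16 = 904.09.
Q^2 / (g*b^2) = 192.38 / 904.09 = 0.2128.
yc = 0.2128^(1/3) = 0.597 m.

0.597


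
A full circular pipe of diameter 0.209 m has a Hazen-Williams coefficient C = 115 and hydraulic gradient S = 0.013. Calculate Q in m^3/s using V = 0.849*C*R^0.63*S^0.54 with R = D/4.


For a full circular pipe, R = D/4 = 0.209/4 = 0.0522 m.
V = 0.849 * 115 * 0.0522^0.63 * 0.013^0.54
  = 0.849 * 115 * 0.155738 * 0.095836
  = 1.4572 m/s.
Pipe area A = pi*D^2/4 = pi*0.209^2/4 = 0.0343 m^2.
Q = A * V = 0.0343 * 1.4572 = 0.05 m^3/s.

0.05


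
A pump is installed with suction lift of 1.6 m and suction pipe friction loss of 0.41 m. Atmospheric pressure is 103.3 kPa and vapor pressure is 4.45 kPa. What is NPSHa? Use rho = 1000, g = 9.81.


NPSHa = p_atm/(rho*g) - z_s - hf_s - p_vap/(rho*g).
p_atm/(rho*g) = 103.3*1000 / (1000*9.81) = 10.53 m.
p_vap/(rho*g) = 4.45*1000 / (1000*9.81) = 0.454 m.
NPSHa = 10.53 - 1.6 - 0.41 - 0.454
      = 8.07 m.

8.07


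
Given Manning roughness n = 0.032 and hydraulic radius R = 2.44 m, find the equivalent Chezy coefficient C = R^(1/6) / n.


The Chezy coefficient relates to Manning's n through C = R^(1/6) / n.
R^(1/6) = 2.44^(1/6) = 1.160286.
C = 1.160286 / 0.032 = 36.26 m^(1/2)/s.

36.26


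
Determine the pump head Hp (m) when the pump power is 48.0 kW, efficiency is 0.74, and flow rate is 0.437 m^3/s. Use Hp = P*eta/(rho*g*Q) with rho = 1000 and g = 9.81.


Pump head formula: Hp = P * eta / (rho * g * Q).
Numerator: P * eta = 48.0 * 1000 * 0.74 = 35520.0 W.
Denominator: rho * g * Q = 1000 * 9.81 * 0.437 = 4286.97.
Hp = 35520.0 / 4286.97 = 8.29 m.

8.29


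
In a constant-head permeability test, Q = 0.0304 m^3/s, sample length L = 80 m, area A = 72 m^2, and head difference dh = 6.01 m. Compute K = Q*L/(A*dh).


From K = Q*L / (A*dh):
Numerator: Q*L = 0.0304 * 80 = 2.432.
Denominator: A*dh = 72 * 6.01 = 432.72.
K = 2.432 / 432.72 = 0.00562 m/s.

0.00562


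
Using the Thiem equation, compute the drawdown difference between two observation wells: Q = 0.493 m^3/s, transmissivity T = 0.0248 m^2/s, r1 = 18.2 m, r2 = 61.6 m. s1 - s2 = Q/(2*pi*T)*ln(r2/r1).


Thiem equation: s1 - s2 = Q/(2*pi*T) * ln(r2/r1).
ln(r2/r1) = ln(61.6/18.2) = 1.2192.
Q/(2*pi*T) = 0.493 / (2*pi*0.0248) = 0.493 / 0.1558 = 3.1638.
s1 - s2 = 3.1638 * 1.2192 = 3.8575 m.

3.8575


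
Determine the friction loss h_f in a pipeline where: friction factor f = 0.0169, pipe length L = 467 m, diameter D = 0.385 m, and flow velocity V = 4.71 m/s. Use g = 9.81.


Darcy-Weisbach equation: h_f = f * (L/D) * V^2/(2g).
f * L/D = 0.0169 * 467/0.385 = 20.4995.
V^2/(2g) = 4.71^2 / (2*9.81) = 22.1841 / 19.62 = 1.1307 m.
h_f = 20.4995 * 1.1307 = 23.179 m.

23.179


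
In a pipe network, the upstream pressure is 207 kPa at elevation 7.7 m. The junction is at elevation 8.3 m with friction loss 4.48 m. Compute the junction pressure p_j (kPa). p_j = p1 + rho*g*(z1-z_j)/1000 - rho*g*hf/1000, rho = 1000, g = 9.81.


Junction pressure: p_j = p1 + rho*g*(z1 - z_j)/1000 - rho*g*hf/1000.
Elevation term = 1000*9.81*(7.7 - 8.3)/1000 = -5.886 kPa.
Friction term = 1000*9.81*4.48/1000 = 43.949 kPa.
p_j = 207 + -5.886 - 43.949 = 157.17 kPa.

157.17


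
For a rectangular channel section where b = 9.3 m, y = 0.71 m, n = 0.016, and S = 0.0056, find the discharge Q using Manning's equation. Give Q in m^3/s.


For a rectangular channel, the cross-sectional area A = b * y = 9.3 * 0.71 = 6.6 m^2.
The wetted perimeter P = b + 2y = 9.3 + 2*0.71 = 10.72 m.
Hydraulic radius R = A/P = 6.6/10.72 = 0.616 m.
Velocity V = (1/n)*R^(2/3)*S^(1/2) = (1/0.016)*0.616^(2/3)*0.0056^(1/2) = 3.3859 m/s.
Discharge Q = A * V = 6.6 * 3.3859 = 22.357 m^3/s.

22.357
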